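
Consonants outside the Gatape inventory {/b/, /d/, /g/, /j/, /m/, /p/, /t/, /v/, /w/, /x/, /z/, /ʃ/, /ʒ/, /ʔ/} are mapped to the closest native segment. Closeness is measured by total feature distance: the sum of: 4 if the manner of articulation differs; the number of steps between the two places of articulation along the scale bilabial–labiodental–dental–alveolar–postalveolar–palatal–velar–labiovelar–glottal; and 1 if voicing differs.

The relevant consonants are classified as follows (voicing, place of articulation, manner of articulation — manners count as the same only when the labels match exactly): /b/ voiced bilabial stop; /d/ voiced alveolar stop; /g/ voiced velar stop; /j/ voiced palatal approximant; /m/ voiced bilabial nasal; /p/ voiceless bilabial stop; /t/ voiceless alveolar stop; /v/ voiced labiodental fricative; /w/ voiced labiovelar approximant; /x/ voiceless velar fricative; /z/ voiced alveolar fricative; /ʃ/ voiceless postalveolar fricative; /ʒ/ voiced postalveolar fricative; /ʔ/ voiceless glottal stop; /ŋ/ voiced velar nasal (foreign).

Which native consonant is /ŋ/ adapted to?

/g/ is closest: manner differs (nasal→stop, +4), place distance 0 (velar→velar), same voicing; total 4. Next closest is /j/ at distance 5.

g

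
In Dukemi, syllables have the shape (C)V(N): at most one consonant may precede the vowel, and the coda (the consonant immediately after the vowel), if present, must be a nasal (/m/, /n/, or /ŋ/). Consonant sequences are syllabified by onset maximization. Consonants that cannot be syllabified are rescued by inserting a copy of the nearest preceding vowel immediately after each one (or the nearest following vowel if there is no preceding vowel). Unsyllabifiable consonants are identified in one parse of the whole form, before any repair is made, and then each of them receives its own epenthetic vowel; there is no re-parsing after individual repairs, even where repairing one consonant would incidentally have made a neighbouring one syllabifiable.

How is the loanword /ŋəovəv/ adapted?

ŋəovəvə

The consonants /v/ cannot be parsed into a legal (C)V(N) syllable (only a nasal (/m/, /n/, or /ŋ/) is licensed in coda position; onsets are limited to one consonant).
Epenthesis after each stranded consonant: /v/ → /və/.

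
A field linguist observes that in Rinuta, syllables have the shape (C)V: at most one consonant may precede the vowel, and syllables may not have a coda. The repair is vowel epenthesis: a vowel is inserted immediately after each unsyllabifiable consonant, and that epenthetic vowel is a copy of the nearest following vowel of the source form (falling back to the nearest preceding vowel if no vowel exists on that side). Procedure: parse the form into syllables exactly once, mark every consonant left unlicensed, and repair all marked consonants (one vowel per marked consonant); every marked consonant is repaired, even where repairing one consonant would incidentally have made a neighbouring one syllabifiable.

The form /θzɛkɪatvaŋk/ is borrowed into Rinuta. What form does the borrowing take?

Under (C)V, the unsyllabifiable consonants are /θ/, /t/, /ŋ/, /k/ (no codas are permitted; onsets are limited to one consonant).
Inserting the epenthetic vowel yields /θ/ → /θɛ/, /t/ → /ta/, /ŋ/ → /ŋa/, /k/ → /ka/.

θɛzɛkɪatavaŋaka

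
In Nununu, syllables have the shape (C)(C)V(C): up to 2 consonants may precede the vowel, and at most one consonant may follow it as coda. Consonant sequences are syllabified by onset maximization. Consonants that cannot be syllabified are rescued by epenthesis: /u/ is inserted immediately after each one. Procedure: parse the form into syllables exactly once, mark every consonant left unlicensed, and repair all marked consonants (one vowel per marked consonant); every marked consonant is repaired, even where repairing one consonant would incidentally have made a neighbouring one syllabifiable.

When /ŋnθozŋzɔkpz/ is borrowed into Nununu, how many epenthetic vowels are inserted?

3

The unsyllabifiable consonants are /ŋ/, /p/, /z/; each receives one epenthetic vowel.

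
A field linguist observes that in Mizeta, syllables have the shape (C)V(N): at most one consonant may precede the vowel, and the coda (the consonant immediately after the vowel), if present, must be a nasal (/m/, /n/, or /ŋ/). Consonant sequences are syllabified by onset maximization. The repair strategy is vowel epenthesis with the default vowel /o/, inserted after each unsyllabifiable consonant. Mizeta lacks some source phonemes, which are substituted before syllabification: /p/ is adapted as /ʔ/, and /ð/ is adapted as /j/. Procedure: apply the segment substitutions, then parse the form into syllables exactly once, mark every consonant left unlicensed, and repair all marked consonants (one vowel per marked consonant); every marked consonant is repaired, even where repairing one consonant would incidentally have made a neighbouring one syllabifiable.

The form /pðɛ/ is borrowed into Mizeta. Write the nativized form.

ʔojɛ

Substitution: /p/ → /ʔ/, /ð/ → /j/, giving /ʔjɛ/.
The consonants /ʔ/ cannot be parsed into a legal (C)V(N) syllable (only a nasal (/m/, /n/, or /ŋ/) is licensed in coda position; onsets are limited to one consonant).
Epenthesis after each stranded consonant: /ʔ/ → /ʔo/.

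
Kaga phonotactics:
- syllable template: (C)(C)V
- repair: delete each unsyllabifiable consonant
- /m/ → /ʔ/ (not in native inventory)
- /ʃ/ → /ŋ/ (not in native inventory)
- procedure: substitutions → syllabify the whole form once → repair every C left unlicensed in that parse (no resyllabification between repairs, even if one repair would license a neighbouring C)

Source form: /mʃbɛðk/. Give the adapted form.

Substitution: /m/ → /ʔ/, /ʃ/ → /ŋ/, giving /ʔŋbɛðk/.
Under (C)(C)V, the unsyllabifiable consonants are /ʔ/, /ð/, /k/ (no codas are permitted; onsets may contain at most 2 consonants).
Each unlicensed consonant is deleted: /ʔ/, /ð/, /k/.

ŋbɛ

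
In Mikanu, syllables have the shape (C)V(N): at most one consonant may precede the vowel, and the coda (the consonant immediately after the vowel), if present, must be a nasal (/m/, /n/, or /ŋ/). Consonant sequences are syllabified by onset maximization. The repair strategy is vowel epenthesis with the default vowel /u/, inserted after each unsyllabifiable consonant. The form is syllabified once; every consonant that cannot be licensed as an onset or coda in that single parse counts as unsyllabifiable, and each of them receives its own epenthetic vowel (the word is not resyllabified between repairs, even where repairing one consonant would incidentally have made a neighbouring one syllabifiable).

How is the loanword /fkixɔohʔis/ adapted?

fukixɔohuʔisu

Syllabifying with onset maximization leaves /f/, /h/, /s/ stranded (only a nasal (/m/, /n/, or /ŋ/) is licensed in coda position; onsets are limited to one consonant).
Epenthesis after each stranded consonant: /f/ → /fu/, /h/ → /hu/, /s/ → /su/.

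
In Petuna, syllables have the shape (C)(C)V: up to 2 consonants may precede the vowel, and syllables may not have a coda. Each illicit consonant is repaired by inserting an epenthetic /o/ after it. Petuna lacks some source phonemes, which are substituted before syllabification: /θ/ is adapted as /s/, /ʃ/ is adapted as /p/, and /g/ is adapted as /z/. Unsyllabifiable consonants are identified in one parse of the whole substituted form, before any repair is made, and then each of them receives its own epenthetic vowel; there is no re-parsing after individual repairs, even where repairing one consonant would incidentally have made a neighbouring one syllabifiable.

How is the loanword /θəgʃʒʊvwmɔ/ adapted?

Substitution: /θ/ → /s/, /g/ → /z/, /ʃ/ → /p/, giving /səzpʒʊvwmɔ/.
Syllabifying with onset maximization leaves /z/, /v/ stranded (no codas are permitted; onsets may contain at most 2 consonants).
Inserting the epenthetic vowel yields /z/ → /zo/, /v/ → /vo/.

səzopʒʊvowmɔ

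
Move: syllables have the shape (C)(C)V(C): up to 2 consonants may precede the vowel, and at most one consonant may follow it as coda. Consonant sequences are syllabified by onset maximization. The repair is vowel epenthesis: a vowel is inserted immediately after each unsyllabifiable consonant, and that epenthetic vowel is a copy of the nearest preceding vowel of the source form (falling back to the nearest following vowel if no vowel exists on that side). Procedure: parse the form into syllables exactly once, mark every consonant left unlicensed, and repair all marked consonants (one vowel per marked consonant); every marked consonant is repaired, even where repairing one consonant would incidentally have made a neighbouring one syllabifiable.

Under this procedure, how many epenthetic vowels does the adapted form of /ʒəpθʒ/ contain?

The unsyllabifiable consonants are /θ/, /ʒ/; each receives one epenthetic vowel.

2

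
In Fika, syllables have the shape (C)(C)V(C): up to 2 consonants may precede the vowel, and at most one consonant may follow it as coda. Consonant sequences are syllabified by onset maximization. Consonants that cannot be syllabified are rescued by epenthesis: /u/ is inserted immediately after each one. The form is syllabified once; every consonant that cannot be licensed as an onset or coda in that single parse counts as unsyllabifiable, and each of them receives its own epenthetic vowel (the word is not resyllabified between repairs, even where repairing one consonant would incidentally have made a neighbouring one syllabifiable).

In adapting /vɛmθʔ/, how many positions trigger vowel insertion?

2

The unsyllabifiable consonants are /θ/, /ʔ/; each receives one epenthetic vowel.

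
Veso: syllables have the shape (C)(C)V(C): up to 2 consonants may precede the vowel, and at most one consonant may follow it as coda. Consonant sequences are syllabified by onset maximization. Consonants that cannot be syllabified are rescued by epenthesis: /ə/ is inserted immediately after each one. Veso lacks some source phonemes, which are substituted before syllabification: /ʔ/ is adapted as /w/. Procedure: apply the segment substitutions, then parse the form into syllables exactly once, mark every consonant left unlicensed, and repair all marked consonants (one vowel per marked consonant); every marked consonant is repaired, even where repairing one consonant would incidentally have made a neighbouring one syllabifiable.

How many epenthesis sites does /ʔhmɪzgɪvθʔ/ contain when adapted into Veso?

After substitution the input is /whmɪzgɪvθw/.
The unsyllabifiable consonants are /w/, /θ/, /w/; each receives one epenthetic vowel.

3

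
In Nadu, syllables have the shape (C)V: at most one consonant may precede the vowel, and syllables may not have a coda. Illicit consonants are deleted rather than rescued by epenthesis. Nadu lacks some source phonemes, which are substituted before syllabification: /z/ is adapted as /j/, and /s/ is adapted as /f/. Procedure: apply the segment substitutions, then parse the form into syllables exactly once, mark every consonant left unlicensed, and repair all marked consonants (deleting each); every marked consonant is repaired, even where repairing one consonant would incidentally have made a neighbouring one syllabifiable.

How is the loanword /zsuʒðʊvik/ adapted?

fuðʊvi

Substitution: /z/ → /j/, /s/ → /f/, giving /jfuʒðʊvik/.
Under (C)V, the unsyllabifiable consonants are /j/, /ʒ/, /k/ (no codas are permitted; onsets are limited to one consonant).
Deletion applies to /j/, /ʒ/, /k/.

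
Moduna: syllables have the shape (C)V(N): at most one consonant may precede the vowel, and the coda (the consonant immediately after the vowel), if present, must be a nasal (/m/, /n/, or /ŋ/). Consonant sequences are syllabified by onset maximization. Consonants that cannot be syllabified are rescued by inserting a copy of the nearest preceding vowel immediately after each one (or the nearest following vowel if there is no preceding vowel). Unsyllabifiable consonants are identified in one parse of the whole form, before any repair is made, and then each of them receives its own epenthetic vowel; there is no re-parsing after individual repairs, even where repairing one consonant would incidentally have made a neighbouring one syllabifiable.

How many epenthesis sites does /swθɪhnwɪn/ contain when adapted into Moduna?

4

The unsyllabifiable consonants are /s/, /w/, /h/, /n/; each receives one epenthetic vowel.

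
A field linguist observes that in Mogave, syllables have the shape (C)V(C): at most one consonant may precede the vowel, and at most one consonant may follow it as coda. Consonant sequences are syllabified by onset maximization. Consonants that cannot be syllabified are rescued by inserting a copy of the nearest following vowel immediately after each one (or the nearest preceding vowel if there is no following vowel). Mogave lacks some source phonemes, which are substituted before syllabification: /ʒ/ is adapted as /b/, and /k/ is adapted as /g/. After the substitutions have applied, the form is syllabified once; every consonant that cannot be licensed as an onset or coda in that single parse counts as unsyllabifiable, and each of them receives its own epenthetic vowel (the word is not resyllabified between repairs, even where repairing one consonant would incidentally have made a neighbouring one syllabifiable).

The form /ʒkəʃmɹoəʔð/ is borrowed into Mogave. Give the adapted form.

Substitution: /ʒ/ → /b/, /k/ → /g/, giving /bgəʃmɹoəʔð/.
The consonants /b/, /m/, /ð/ cannot be parsed into a legal (C)V(C) syllable (at most one coda consonant is licensed; onsets are limited to one consonant).
Epenthesis after each stranded consonant: /b/ → /bə/, /m/ → /mo/, /ð/ → /ðə/.

bəgəʃmoɹoəʔðə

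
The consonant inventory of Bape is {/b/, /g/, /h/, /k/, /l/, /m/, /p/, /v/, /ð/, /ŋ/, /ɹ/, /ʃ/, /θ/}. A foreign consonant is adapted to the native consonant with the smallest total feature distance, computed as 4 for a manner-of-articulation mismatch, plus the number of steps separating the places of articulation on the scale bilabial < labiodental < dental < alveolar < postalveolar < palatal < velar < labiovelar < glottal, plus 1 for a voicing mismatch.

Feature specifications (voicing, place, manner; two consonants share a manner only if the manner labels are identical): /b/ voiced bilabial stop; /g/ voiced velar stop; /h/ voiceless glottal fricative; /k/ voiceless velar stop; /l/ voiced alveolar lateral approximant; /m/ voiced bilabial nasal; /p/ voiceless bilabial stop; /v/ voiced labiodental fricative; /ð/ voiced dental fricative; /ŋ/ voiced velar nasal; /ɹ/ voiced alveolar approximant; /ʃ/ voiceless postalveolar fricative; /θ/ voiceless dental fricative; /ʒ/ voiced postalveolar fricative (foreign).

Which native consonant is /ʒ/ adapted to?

ʃ

/ʃ/ is closest: same manner (fricative), place distance 0 (postalveolar→postalveolar), voicing differs (+1); total 1. Next closest is /ð/ at distance 2.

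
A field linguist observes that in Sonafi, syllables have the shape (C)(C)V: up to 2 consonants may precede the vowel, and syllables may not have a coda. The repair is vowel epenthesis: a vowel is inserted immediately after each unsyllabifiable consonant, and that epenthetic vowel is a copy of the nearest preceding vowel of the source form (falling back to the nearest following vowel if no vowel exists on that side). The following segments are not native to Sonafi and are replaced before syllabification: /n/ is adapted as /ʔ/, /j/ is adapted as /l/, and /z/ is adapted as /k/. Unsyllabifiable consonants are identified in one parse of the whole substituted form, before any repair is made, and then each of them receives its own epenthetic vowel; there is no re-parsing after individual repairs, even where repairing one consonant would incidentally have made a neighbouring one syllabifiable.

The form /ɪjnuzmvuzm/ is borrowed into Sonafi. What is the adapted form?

Substitution: /j/ → /l/, /n/ → /ʔ/, /z/ → /k/, giving /ɪlʔukmvukm/.
The consonants /k/, /k/, /m/ cannot be parsed into a legal (C)(C)V syllable (no codas are permitted; onsets may contain at most 2 consonants).
Epenthesis after each stranded consonant: /k/ → /ku/, /k/ → /ku/, /m/ → /mu/.

ɪlʔukumvukumu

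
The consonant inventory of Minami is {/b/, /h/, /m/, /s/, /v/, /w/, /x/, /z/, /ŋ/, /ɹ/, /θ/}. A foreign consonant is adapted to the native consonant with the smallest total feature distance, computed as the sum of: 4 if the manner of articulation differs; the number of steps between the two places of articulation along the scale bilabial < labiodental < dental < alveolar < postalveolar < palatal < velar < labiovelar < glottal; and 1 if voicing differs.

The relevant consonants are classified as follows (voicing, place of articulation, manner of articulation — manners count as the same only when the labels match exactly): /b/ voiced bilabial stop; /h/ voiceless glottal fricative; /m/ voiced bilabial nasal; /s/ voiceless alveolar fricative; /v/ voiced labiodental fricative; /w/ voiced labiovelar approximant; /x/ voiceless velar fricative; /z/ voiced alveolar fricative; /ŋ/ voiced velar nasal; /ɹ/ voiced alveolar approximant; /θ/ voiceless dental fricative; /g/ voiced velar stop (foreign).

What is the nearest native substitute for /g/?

/ŋ/ is closest: manner differs (stop→nasal, +4), place distance 0 (velar→velar), same voicing; total 4. Next closest is /w/ at distance 5.

ŋ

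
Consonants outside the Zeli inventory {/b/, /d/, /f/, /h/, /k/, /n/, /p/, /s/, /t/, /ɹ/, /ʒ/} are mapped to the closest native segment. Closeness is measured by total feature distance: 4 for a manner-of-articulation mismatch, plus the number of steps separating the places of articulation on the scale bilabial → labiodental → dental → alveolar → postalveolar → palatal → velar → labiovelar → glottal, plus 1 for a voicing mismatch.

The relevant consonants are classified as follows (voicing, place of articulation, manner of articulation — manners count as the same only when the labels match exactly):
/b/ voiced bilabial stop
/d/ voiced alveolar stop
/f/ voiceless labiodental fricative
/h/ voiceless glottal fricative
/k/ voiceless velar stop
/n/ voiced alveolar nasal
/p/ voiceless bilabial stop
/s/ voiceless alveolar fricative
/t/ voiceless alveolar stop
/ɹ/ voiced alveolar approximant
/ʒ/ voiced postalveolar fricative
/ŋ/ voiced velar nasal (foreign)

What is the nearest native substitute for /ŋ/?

n

/n/ is closest: same manner (nasal), place distance 3 (velar→alveolar), same voicing; total 3. Next closest is /k/ at distance 5.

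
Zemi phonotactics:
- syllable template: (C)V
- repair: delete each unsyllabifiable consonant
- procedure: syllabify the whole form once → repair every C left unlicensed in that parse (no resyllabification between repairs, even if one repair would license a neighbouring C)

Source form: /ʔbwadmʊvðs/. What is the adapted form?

wamʊ

Under (C)V, the unsyllabifiable consonants are /ʔ/, /b/, /d/, /v/, /ð/, /s/ (no codas are permitted; onsets are limited to one consonant).
Each unlicensed consonant is deleted: /ʔ/, /b/, /d/, /v/, /ð/, /s/.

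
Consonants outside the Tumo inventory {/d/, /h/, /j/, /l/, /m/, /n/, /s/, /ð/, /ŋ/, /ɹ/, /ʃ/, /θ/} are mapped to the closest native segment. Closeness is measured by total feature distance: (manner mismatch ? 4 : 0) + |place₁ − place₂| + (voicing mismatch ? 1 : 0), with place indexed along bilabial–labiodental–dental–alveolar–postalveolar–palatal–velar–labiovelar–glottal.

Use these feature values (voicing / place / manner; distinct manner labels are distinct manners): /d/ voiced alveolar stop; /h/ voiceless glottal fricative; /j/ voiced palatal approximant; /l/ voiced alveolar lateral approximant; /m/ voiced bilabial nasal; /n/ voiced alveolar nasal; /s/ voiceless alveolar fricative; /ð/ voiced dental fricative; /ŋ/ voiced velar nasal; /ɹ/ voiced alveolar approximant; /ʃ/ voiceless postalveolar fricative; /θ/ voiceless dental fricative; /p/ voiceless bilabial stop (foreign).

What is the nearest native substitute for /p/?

d

/d/ is closest: same manner (stop), place distance 3 (bilabial→alveolar), voicing differs (+1); total 4. Next closest is /m/ at distance 5.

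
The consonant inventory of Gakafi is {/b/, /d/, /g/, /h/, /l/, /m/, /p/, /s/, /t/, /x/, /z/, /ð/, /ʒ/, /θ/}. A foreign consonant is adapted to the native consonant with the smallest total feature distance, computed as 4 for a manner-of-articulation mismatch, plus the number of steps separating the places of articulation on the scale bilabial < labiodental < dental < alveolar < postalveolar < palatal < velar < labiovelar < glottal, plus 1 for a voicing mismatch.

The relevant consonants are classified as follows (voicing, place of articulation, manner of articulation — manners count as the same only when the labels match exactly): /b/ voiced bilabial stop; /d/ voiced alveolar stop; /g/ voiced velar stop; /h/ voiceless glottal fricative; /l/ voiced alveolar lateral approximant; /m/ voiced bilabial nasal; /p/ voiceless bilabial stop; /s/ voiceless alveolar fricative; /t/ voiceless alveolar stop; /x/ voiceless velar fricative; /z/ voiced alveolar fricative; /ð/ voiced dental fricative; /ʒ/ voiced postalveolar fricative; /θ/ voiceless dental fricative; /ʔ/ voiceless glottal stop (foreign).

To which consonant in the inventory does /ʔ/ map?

/g/ is closest: same manner (stop), place distance 2 (glottal→velar), voicing differs (+1); total 3. Next closest is /h/ at distance 4.

g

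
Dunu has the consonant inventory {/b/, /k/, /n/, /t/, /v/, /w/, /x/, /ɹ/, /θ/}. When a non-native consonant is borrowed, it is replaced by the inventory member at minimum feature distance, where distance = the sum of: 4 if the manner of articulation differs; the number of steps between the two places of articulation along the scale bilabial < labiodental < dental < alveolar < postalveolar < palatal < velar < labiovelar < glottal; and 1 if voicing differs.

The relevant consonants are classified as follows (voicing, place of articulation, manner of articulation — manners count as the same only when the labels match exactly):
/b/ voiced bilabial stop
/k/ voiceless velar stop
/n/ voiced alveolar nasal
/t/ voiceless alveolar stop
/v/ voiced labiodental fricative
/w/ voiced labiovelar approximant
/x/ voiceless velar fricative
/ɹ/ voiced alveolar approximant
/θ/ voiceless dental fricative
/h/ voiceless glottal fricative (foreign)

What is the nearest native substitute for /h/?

x

/x/ is closest: same manner (fricative), place distance 2 (glottal→velar), same voicing; total 2. Next closest is /k/ at distance 6.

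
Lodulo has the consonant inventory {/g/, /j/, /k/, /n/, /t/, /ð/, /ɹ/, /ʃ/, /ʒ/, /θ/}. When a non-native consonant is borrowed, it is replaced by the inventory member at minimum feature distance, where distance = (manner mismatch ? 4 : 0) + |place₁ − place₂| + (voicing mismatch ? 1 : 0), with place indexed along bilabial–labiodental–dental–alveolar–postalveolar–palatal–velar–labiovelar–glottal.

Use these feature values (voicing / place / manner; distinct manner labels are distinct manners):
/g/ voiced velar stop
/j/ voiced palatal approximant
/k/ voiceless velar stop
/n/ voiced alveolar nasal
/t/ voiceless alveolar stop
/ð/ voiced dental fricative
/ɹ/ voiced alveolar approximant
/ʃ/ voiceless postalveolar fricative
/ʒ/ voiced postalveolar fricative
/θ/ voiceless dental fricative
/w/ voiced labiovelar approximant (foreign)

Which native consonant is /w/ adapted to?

/j/ is closest: same manner (approximant), place distance 2 (labiovelar→palatal), same voicing; total 2. Next closest is /ɹ/ at distance 4.

j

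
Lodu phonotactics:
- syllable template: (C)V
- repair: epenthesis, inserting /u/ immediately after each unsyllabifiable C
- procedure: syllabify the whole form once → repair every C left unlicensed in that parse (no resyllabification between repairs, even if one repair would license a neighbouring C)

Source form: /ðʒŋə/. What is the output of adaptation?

ðuʒuŋə

Under (C)V, the unsyllabifiable consonants are /ð/, /ʒ/ (no codas are permitted; onsets are limited to one consonant).
Epenthesis after each stranded consonant: /ð/ → /ðu/, /ʒ/ → /ʒu/.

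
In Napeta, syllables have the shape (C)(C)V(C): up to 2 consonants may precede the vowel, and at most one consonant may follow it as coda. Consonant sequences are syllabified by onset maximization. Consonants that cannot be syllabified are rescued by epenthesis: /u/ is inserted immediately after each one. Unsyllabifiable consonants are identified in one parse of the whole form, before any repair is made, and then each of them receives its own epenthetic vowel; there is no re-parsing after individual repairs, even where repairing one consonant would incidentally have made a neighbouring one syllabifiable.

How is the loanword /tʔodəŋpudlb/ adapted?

tʔodəŋpudlubu

Under (C)(C)V(C), the unsyllabifiable consonants are /l/, /b/ (at most one coda consonant is licensed; onsets may contain at most 2 consonants).
Epenthesis after each stranded consonant: /l/ → /lu/, /b/ → /bu/.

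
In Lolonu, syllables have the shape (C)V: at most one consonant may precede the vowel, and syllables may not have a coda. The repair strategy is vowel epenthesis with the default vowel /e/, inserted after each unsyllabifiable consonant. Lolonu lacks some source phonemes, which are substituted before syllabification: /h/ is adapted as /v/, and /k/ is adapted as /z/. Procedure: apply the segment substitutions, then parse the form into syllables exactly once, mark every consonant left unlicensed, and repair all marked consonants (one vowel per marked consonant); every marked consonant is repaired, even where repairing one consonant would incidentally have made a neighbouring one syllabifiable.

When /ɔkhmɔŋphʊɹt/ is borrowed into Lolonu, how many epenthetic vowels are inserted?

6

After substitution the input is /ɔzvmɔŋpvʊɹt/.
The unsyllabifiable consonants are /z/, /v/, /ŋ/, /p/, /ɹ/, /t/; each receives one epenthetic vowel.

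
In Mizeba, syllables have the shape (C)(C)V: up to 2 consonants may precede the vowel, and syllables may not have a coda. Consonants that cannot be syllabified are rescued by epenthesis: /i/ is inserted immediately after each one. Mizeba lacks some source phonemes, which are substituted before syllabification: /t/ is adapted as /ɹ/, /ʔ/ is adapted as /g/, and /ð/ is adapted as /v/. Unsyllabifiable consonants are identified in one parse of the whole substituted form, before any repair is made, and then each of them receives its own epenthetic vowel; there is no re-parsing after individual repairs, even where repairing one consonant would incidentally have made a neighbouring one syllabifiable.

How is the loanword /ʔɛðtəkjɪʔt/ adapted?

Substitution: /ʔ/ → /g/, /ð/ → /v/, /t/ → /ɹ/, giving /gɛvɹəkjɪgɹ/.
Under (C)(C)V, the unsyllabifiable consonants are /g/, /ɹ/ (no codas are permitted; onsets may contain at most 2 consonants).
Epenthesis after each stranded consonant: /g/ → /gi/, /ɹ/ → /ɹi/.

gɛvɹəkjɪgiɹi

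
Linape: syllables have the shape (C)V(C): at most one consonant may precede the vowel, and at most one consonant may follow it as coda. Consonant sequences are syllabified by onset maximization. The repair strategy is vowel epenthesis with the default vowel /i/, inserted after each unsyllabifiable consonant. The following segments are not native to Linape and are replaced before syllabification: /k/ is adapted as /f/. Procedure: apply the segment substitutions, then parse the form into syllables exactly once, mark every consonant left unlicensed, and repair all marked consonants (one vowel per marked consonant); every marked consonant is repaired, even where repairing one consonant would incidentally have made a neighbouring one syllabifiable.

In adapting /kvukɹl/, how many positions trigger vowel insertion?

3

After substitution the input is /fvufɹl/.
The unsyllabifiable consonants are /f/, /ɹ/, /l/; each receives one epenthetic vowel.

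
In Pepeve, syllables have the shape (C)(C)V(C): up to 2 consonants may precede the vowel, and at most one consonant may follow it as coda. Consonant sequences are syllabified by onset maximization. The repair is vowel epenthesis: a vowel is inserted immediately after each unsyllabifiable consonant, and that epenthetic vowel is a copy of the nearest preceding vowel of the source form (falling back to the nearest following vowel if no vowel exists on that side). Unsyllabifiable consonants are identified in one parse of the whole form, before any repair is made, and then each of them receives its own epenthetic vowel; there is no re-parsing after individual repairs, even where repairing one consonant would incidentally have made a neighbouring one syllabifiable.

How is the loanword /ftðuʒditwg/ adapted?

Syllabifying with onset maximization leaves /f/, /w/, /g/ stranded (at most one coda consonant is licensed; onsets may contain at most 2 consonants).
Each unlicensed consonant becomes the onset of a new syllable: /f/ → /fu/, /w/ → /wi/, /g/ → /gi/.

futðuʒditwigi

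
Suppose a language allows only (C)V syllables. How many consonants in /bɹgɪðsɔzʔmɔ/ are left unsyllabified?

5

Syllabifying with onset maximization leaves /b/, /ɹ/, /ð/, /z/, /ʔ/ stranded (no codas are permitted; onsets are limited to one consonant).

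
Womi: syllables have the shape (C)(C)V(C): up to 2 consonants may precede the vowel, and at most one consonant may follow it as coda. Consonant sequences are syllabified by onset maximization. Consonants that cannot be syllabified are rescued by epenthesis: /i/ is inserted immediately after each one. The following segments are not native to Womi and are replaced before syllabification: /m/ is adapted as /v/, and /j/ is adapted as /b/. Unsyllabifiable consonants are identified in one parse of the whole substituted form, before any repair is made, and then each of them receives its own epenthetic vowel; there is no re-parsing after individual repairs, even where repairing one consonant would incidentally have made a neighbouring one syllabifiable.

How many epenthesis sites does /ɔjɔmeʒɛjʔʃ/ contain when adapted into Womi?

2

After substitution the input is /ɔbɔveʒɛbʔʃ/.
The unsyllabifiable consonants are /ʔ/, /ʃ/; each receives one epenthetic vowel.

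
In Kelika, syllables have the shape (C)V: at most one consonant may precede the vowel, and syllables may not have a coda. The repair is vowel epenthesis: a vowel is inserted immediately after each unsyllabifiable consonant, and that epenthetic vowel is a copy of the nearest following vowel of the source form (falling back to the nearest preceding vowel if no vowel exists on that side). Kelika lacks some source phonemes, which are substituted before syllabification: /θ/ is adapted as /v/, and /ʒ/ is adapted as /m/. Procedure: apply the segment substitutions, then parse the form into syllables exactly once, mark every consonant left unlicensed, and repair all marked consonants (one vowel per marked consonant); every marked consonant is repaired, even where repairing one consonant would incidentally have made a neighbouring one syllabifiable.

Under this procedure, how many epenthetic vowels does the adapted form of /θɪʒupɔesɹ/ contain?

2

After substitution the input is /vɪmupɔesɹ/.
The unsyllabifiable consonants are /s/, /ɹ/; each receives one epenthetic vowel.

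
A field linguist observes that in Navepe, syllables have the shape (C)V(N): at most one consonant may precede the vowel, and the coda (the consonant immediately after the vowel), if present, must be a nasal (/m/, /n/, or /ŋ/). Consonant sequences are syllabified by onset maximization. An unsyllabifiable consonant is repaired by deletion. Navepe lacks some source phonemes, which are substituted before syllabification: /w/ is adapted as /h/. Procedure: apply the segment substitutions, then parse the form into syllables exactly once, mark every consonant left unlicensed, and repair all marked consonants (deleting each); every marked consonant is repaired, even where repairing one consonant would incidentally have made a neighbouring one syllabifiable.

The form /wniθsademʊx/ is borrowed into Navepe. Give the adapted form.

Substitution: /w/ → /h/, giving /hniθsademʊx/.
The consonants /h/, /θ/, /x/ cannot be parsed into a legal (C)V(N) syllable (only a nasal (/m/, /n/, or /ŋ/) is licensed in coda position; onsets are limited to one consonant).
Deleting the stranded consonants removes /h/, /θ/, /x/.

nisademʊ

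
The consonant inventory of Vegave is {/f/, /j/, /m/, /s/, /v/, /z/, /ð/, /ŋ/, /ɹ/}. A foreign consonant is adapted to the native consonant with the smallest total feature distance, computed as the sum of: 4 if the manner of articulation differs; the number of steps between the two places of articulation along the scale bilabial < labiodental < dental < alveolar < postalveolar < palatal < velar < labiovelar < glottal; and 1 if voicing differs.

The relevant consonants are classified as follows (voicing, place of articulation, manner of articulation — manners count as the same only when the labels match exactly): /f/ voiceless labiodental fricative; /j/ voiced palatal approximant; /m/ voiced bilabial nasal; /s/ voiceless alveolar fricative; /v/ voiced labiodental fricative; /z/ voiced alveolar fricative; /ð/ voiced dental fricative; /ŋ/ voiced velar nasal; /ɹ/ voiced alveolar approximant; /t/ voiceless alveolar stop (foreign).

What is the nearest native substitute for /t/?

s

/s/ is closest: manner differs (stop→fricative, +4), place distance 0 (alveolar→alveolar), same voicing; total 4. Next closest is /z/ at distance 5.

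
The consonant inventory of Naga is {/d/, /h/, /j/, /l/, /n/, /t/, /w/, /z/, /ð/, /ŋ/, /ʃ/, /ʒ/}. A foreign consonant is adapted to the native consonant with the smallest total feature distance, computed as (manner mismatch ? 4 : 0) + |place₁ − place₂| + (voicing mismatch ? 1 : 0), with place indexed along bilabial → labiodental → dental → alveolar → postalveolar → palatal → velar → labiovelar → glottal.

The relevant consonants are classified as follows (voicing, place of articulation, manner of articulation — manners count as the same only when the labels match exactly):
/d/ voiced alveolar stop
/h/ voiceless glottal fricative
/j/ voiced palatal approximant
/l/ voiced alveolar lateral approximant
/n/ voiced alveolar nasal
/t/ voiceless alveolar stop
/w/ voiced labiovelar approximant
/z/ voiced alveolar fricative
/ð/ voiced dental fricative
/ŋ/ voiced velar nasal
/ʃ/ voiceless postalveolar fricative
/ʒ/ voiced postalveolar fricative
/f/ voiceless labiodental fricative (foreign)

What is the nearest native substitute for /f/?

/ð/ is closest: same manner (fricative), place distance 1 (labiodental→dental), voicing differs (+1); total 2. Next closest is /z/ at distance 3.

ð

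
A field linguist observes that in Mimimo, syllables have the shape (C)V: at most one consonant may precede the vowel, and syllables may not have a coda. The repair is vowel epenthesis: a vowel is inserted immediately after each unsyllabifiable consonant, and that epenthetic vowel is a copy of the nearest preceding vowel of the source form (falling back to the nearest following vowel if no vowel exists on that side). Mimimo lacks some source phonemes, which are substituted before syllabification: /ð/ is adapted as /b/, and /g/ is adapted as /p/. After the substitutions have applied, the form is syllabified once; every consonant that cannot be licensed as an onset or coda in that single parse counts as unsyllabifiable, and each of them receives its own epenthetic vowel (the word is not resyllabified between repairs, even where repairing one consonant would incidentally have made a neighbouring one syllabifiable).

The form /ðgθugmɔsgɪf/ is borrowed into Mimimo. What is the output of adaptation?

bupuθupumɔsɔpɪfɪ

Substitution: /ð/ → /b/, /g/ → /p/, giving /bpθupmɔspɪf/.
Under (C)V, the unsyllabifiable consonants are /b/, /p/, /p/, /s/, /f/ (no codas are permitted; onsets are limited to one consonant).
Epenthesis after each stranded consonant: /b/ → /bu/, /p/ → /pu/, /p/ → /pu/, /s/ → /sɔ/, /f/ → /fɪ/.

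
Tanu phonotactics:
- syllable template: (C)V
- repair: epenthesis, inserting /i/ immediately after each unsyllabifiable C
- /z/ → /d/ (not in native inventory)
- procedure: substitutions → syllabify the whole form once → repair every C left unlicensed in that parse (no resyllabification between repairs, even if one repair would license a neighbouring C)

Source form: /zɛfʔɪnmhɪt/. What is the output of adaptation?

Substitution: /z/ → /d/, giving /dɛfʔɪnmhɪt/.
Under (C)V, the unsyllabifiable consonants are /f/, /n/, /m/, /t/ (no codas are permitted; onsets are limited to one consonant).
Inserting the epenthetic vowel yields /f/ → /fi/, /n/ → /ni/, /m/ → /mi/, /t/ → /ti/.

dɛfiʔɪnimihɪti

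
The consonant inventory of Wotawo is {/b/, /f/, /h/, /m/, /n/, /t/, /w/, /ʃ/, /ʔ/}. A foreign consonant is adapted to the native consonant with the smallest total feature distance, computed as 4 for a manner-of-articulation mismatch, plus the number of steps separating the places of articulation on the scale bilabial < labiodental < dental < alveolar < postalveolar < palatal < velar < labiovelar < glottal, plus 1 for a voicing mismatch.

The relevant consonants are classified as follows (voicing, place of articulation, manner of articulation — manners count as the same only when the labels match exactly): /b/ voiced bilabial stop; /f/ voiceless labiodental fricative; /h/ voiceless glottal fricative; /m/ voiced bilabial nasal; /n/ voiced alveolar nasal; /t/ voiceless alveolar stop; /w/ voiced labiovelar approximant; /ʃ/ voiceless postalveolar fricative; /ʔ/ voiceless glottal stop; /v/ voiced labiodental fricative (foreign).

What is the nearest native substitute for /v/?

/f/ is closest: same manner (fricative), place distance 0 (labiodental→labiodental), voicing differs (+1); total 1. Next closest is /ʃ/ at distance 4.

f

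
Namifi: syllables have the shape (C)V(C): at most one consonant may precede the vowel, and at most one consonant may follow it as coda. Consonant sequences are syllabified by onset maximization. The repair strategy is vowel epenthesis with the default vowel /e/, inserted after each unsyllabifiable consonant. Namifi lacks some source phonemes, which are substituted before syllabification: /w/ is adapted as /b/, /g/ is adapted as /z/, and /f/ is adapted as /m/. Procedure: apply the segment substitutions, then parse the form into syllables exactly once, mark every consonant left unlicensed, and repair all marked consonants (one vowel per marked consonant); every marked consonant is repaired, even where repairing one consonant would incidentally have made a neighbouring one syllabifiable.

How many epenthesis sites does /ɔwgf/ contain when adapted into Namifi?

After substitution the input is /ɔbzm/.
The unsyllabifiable consonants are /z/, /m/; each receives one epenthetic vowel.

2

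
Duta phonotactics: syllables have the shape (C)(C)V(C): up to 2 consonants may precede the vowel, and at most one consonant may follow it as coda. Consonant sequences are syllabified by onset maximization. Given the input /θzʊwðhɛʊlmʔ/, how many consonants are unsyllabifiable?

2

The consonants /m/, /ʔ/ cannot be parsed into a legal (C)(C)V(C) syllable (at most one coda consonant is licensed; onsets may contain at most 2 consonants).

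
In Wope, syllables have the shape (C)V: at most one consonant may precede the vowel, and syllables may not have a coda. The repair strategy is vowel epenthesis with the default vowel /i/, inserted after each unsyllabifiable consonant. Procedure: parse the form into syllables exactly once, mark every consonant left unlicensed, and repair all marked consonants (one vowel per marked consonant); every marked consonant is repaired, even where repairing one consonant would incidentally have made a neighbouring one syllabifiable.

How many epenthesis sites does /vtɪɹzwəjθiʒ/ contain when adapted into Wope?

The unsyllabifiable consonants are /v/, /ɹ/, /z/, /j/, /ʒ/; each receives one epenthetic vowel.

5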